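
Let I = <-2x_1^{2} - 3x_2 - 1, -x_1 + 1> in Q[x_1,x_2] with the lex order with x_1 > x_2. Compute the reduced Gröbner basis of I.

f_1 = -2x_1^{2} - 3x_2 - 1, LT = x_1^{2}.
f_2 = -x_1 + 1, LT = x_1.

S(f_1,f_2): lcm = x_1^{2}. S = x_1 + \tfrac{3}{2}x_2 + \tfrac{1}{2}.
  leading term x_1: subtract (-1)·f_2 from x_1 + \tfrac{3}{2}x_2 + \tfrac{1}{2} → \tfrac{3}{2}x_2 + \tfrac{3}{2}
  leading term x_2: no divisor's leading term divides it; move \tfrac{3}{2}x_2 to the remainder.
  leading term 1: no divisor's leading term divides it; move \tfrac{3}{2} to the remainder.
  remainder \tfrac{3}{2}x_2 + \tfrac{3}{2} ≠ 0; add g_3 = \tfrac{3}{2}x_2 + \tfrac{3}{2} to the basis.

The other S-polynomials (S(f_1,g_3), S(f_2,g_3)) all reduce to 0 modulo the current basis, so we have a Gröbner basis.
Inter-reduce: drop elements whose leading term is divisible by another's, tail-reduce, and make monic.

G = {x_1 - 1, x_2 + 1}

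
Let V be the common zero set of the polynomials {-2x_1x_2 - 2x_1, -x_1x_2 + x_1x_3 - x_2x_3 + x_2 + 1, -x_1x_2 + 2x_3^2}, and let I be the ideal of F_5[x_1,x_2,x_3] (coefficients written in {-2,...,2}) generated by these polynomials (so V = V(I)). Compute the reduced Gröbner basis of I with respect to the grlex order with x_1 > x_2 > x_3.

This is the nonlinear analogue of row-reducing a linear system.

f_1 = -2x_1x_2 - 2x_1, LT = x_1x_2.
f_2 = -x_1x_2 + x_1x_3 - x_2x_3 + x_2 + 1, LT = x_1x_2.
f_3 = -x_1x_2 + 2x_3^2, LT = x_1x_2.

S(f_1,f_2): lcm = x_1x_2. S = x_1x_3 - x_2x_3 + x_1 + x_2 + 1.
  leading term x_1x_3: no divisor's leading term divides it; move x_1x_3 to the remainder.
  leading term x_2x_3: no divisor's leading term divides it; move -x_2x_3 to the remainder.
  leading term x_1: no divisor's leading term divides it; move x_1 to the remainder.
  leading term x_2: no divisor's leading term divides it; move x_2 to the remainder.
  leading term 1: no divisor's leading term divides it; move 1 to the remainder.
  remainder x_1x_3 - x_2x_3 + x_1 + x_2 + 1 ≠ 0; add g_4 = x_1x_3 - x_2x_3 + x_1 + x_2 + 1 to the basis.

S(f_1,f_3): lcm = x_1x_2. S = 2x_3^2 + x_1.
  leading term x_3^2: no divisor's leading term divides it; move 2x_3^2 to the remainder.
  leading term x_1: no divisor's leading term divides it; move x_1 to the remainder.
  remainder 2x_3^2 + x_1 ≠ 0; add g_5 = 2x_3^2 + x_1 to the basis.

S(f_1,g_4): lcm = x_1x_2x_3. S = x_2^2x_3 - x_1x_2 + x_1x_3 - x_2^2 - x_2.
  leading term x_2^2x_3: no divisor's leading term divides it; move x_2^2x_3 to the remainder.
  leading term x_1x_2: subtract (-2)·f_1 from -x_1x_2 + x_1x_3 - x_2^2 - x_2 → x_1x_3 - x_2^2 + x_1 - x_2
  leading term x_1x_3: subtract (1)·g_4 from x_1x_3 - x_2^2 + x_1 - x_2 → -x_2^2 + x_2x_3 - 2x_2 - 1
  leading term x_2^2: no divisor's leading term divides it; move -x_2^2 to the remainder.
  leading term x_2x_3: no divisor's leading term divides it; move x_2x_3 to the remainder.
  leading term x_2: no divisor's leading term divides it; move -2x_2 to the remainder.
  leading term 1: no divisor's leading term divides it; move -1 to the remainder.
  remainder x_2^2x_3 - x_2^2 + x_2x_3 - 2x_2 - 1 ≠ 0; add g_6 = x_2^2x_3 - x_2^2 + x_2x_3 - 2x_2 - 1 to the basis.

S(g_4,g_5): lcm = x_1x_3^2. S = -x_2x_3^2 + 2x_1^2 + x_1x_3 + x_2x_3 + x_3.
  leading term x_2x_3^2: subtract (2x_2)·g_5 from -x_2x_3^2 + 2x_1^2 + x_1x_3 + x_2x_3 + x_3 → 2x_1^2 - 2x_1x_2 + x_1x_3 + x_2x_3 + x_3
  leading term x_1^2: no divisor's leading term divides it; move 2x_1^2 to the remainder.
  leading term x_1x_2: subtract (1)·f_1 from -2x_1x_2 + x_1x_3 + x_2x_3 + x_3 → x_1x_3 + x_2x_3 + 2x_1 + x_3
  leading term x_1x_3: subtract (1)·g_4 from x_1x_3 + x_2x_3 + 2x_1 + x_3 → 2x_2x_3 + x_1 - x_2 + x_3 - 1
  leading term x_2x_3: no divisor's leading term divides it; move 2x_2x_3 to the remainder.
  leading term x_1: no divisor's leading term divides it; move x_1 to the remainder.
  leading term x_2: no divisor's leading term divides it; move -x_2 to the remainder.
  leading term x_3: no divisor's leading term divides it; move x_3 to the remainder.
  leading term 1: no divisor's leading term divides it; move -1 to the remainder.
  remainder 2x_1^2 + 2x_2x_3 + x_1 - x_2 + x_3 - 1 ≠ 0; add g_7 = 2x_1^2 + 2x_2x_3 + x_1 - x_2 + x_3 - 1 to the basis.

S(f_2,g_6): lcm = x_1x_2^2x_3. S = -x_1x_2x_3^2 + x_2^2x_3^2 + x_1x_2^2 - x_1x_2x_3 - x_2^2x_3 + 2x_1x_2 - x_2x_3 + x_1.
  leading term x_1x_2x_3^2: subtract (-2x_3^2)·f_1 from -x_1x_2x_3^2 + x_2^2x_3^2 + x_1x_2^2 - x_1x_2x_3 - x_2^2x_3 + 2x_1x_2 - x_2x_3 + x_1 → x_2^2x_3^2 + x_1x_2^2 - x_1x_2x_3 + x_1x_3^2 - x_2^2x_3 + 2x_1x_2 - x_2x_3 + x_1
  leading term x_2^2x_3^2: subtract (-2x_2^2)·g_5 from x_2^2x_3^2 + x_1x_2^2 - x_1x_2x_3 + x_1x_3^2 - x_2^2x_3 + 2x_1x_2 - x_2x_3 + x_1 → -2x_1x_2^2 - x_1x_2x_3 + x_1x_3^2 - x_2^2x_3 + 2x_1x_2 - x_2x_3 + x_1
  leading term x_1x_2^2: subtract (x_2)·f_1 from -2x_1x_2^2 - x_1x_2x_3 + x_1x_3^2 - x_2^2x_3 + 2x_1x_2 - x_2x_3 + x_1 → -x_1x_2x_3 + x_1x_3^2 - x_2^2x_3 - x_1x_2 - x_2x_3 + x_1
  leading term x_1x_2x_3: subtract (-2x_3)·f_1 from -x_1x_2x_3 + x_1x_3^2 - x_2^2x_3 - x_1x_2 - x_2x_3 + x_1 → x_1x_3^2 - x_2^2x_3 - x_1x_2 + x_1x_3 - x_2x_3 + x_1
  leading term x_1x_3^2: subtract (x_3)·g_4 from x_1x_3^2 - x_2^2x_3 - x_1x_2 + x_1x_3 - x_2x_3 + x_1 → -x_2^2x_3 + x_2x_3^2 - x_1x_2 - 2x_2x_3 + x_1 - x_3
  leading term x_2^2x_3: subtract (-1)·g_6 from -x_2^2x_3 + x_2x_3^2 - x_1x_2 - 2x_2x_3 + x_1 - x_3 → x_2x_3^2 - x_1x_2 - x_2^2 - x_2x_3 + x_1 - 2x_2 - x_3 - 1
  leading term x_2x_3^2: subtract (-2x_2)·g_5 from x_2x_3^2 - x_1x_2 - x_2^2 - x_2x_3 + x_1 - 2x_2 - x_3 - 1 → x_1x_2 - x_2^2 - x_2x_3 + x_1 - 2x_2 - x_3 - 1
  leading term x_1x_2: subtract (2)·f_1 from x_1x_2 - x_2^2 - x_2x_3 + x_1 - 2x_2 - x_3 - 1 → -x_2^2 - x_2x_3 - 2x_2 - x_3 - 1
  leading term x_2^2: no divisor's leading term divides it; move -x_2^2 to the remainder.
  leading term x_2x_3: no divisor's leading term divides it; move -x_2x_3 to the remainder.
  leading term x_2: no divisor's leading term divides it; move -2x_2 to the remainder.
  leading term x_3: no divisor's leading term divides it; move -x_3 to the remainder.
  leading term 1: no divisor's leading term divides it; move -1 to the remainder.
  remainder -x_2^2 - x_2x_3 - 2x_2 - x_3 - 1 ≠ 0; add g_8 = -x_2^2 - x_2x_3 - 2x_2 - x_3 - 1 to the basis.

The other S-polynomials (S(f_2,f_3), S(f_2,g_4), S(f_3,g_4), S(f_1,g_5), S(f_2,g_5), S(f_3,g_5), S(f_1,g_6), S(f_3,g_6), S(g_4,g_6), S(g_5,g_6), S(f_1,g_7), S(f_2,g_7), S(f_3,g_7), S(g_4,g_7), S(g_5,g_7), S(g_6,g_7), S(f_1,g_8), S(f_2,g_8), S(f_3,g_8), S(g_4,g_8), S(g_5,g_8), S(g_6,g_8), S(g_7,g_8)) all reduce to 0 modulo the current basis, so we have a Gröbner basis.
Inter-reduce: drop elements whose leading term is divisible by another's, tail-reduce, and make monic.

G = {x_1^2 + x_2x_3 - 2x_1 + 2x_2 - 2x_3 + 2, x_1x_2 + x_1, x_1x_3 - x_2x_3 + x_1 + x_2 + 1, x_2^2 + x_2x_3 + 2x_2 + x_3 + 1, x_3^2 - 2x_1}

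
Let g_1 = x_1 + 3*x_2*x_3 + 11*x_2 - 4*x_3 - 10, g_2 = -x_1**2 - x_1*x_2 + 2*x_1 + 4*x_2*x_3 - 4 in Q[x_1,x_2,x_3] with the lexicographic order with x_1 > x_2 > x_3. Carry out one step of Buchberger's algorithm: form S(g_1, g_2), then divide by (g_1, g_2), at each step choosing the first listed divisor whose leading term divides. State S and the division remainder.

S(g_1, g_2) = 3*x_1*x_2*x_3 + 10*x_1*x_2 - 4*x_1*x_3 - 8*x_1 + 4*x_2*x_3 - 4; remainder on division = -9*x_2**2*x_3**2 - 63*x_2**2*x_3 - 110*x_2**2 + 24*x_2*x_3**2 + 142*x_2*x_3 + 188*x_2 - 16*x_3**2 - 72*x_3 - 84.

lcm(LM(g_1), LM(g_2)) = x_1**2.
S = (lcm/LT(g_1))·g_1 − (lcm/LT(g_2))·g_2 = 3*x_1*x_2*x_3 + 10*x_1*x_2 - 4*x_1*x_3 - 8*x_1 + 4*x_2*x_3 - 4.
Reduce S modulo (g_1, g_2) in that order:
  leading term x_1*x_2*x_3: subtract (3*x_2*x_3)·g_1 from 3*x_1*x_2*x_3 + 10*x_1*x_2 - 4*x_1*x_3 - 8*x_1 + 4*x_2*x_3 - 4 → 10*x_1*x_2 - 4*x_1*x_3 - 8*x_1 - 9*x_2**2*x_3**2 - 33*x_2**2*x_3 + 12*x_2*x_3**2 + 34*x_2*x_3 - 4
  leading term x_1*x_2: subtract (10*x_2)·g_1 from 10*x_1*x_2 - 4*x_1*x_3 - 8*x_1 - 9*x_2**2*x_3**2 - 33*x_2**2*x_3 + 12*x_2*x_3**2 + 34*x_2*x_3 - 4 → -4*x_1*x_3 - 8*x_1 - 9*x_2**2*x_3**2 - 63*x_2**2*x_3 - 110*x_2**2 + 12*x_2*x_3**2 + 74*x_2*x_3 + 100*x_2 - 4
  leading term x_1*x_3: subtract (-4*x_3)·g_1 from -4*x_1*x_3 - 8*x_1 - 9*x_2**2*x_3**2 - 63*x_2**2*x_3 - 110*x_2**2 + 12*x_2*x_3**2 + 74*x_2*x_3 + 100*x_2 - 4 → -8*x_1 - 9*x_2**2*x_3**2 - 63*x_2**2*x_3 - 110*x_2**2 + 24*x_2*x_3**2 + 118*x_2*x_3 + 100*x_2 - 16*x_3**2 - 40*x_3 - 4
  leading term x_1: subtract (-8)·g_1 from -8*x_1 - 9*x_2**2*x_3**2 - 63*x_2**2*x_3 - 110*x_2**2 + 24*x_2*x_3**2 + 118*x_2*x_3 + 100*x_2 - 16*x_3**2 - 40*x_3 - 4 → -9*x_2**2*x_3**2 - 63*x_2**2*x_3 - 110*x_2**2 + 24*x_2*x_3**2 + 142*x_2*x_3 + 188*x_2 - 16*x_3**2 - 72*x_3 - 84
  leading term x_2**2*x_3**2: no divisor's leading term divides it; move -9*x_2**2*x_3**2 to the remainder.
  leading term x_2**2*x_3: no divisor's leading term divides it; move -63*x_2**2*x_3 to the remainder.
  leading term x_2**2: no divisor's leading term divides it; move -110*x_2**2 to the remainder.
  leading term x_2*x_3**2: no divisor's leading term divides it; move 24*x_2*x_3**2 to the remainder.
  leading term x_2*x_3: no divisor's leading term divides it; move 142*x_2*x_3 to the remainder.
  leading term x_2: no divisor's leading term divides it; move 188*x_2 to the remainder.
  leading term x_3**2: no divisor's leading term divides it; move -16*x_3**2 to the remainder.
  leading term x_3: no divisor's leading term divides it; move -72*x_3 to the remainder.
  leading term 1: no divisor's leading term divides it; move -84 to the remainder.
The remainder -9*x_2**2*x_3**2 - 63*x_2**2*x_3 - 110*x_2**2 + 24*x_2*x_3**2 + 142*x_2*x_3 + 188*x_2 - 16*x_3**2 - 72*x_3 - 84 is nonzero, so it would be added as the next basis element.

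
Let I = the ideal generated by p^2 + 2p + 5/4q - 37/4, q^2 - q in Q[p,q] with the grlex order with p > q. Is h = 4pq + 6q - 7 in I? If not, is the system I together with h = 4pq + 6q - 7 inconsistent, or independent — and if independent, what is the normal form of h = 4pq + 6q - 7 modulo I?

Adjoining 4pq + 6q - 7 makes the ideal the whole ring: the system is inconsistent.

First compute the reduced Gröbner basis of I by Buchberger's algorithm.
f_1 = p^2 + 2p + 5/4q - 37/4, LT = p^2.
f_2 = q^2 - q, LT = q^2.

The S-polynomials (S(f_1,f_2)) all reduce to 0 modulo the current basis, so we have a Gröbner basis.
Inter-reduce: drop elements whose leading term is divisible by another's, tail-reduce, and make monic.
Reduced Gröbner basis: {p^2 + 2p + 5/4q - 37/4, q^2 - q}.
Label its elements g_1 = p^2 + 2p + 5/4q - 37/4, g_2 = q^2 - q.

Reduce h = 4pq + 6q - 7 modulo G:
  leading term pq: no divisor's leading term divides it; move 4pq to the remainder.
  leading term q: no divisor's leading term divides it; move 6q to the remainder.
  leading term 1: no divisor's leading term divides it; move -7 to the remainder.
  normal form = 4pq + 6q - 7.
The normal form is nonzero, so h ∉ I. Since h minus its normal form lies in I, I + (h) = I + (r) where r = 4pq + 6q - 7; decide whether this ideal is the whole ring.
Run Buchberger on G together with r (pairs among the g_i already reduce to 0 since G is a Gröbner basis):
g_1 = p^2 + 2p + 5/4q - 37/4, LT = p^2.
g_2 = q^2 - q, LT = q^2.
r = 4pq + 6q - 7, LT = pq.

S(g_1,r): lcm = p^2q. S = 1/2pq + 5/4q^2 + 7/4p - 37/4q.
  reduce S modulo (g_1, g_2, r):
  remainder 7/4p - 35/4q + 7/8 ≠ 0; add m_4 = 7/4p - 35/4q + 7/8 to the basis.

S(g_2,r): lcm = pq^2. S = -pq - 3/2q^2 + 7/4q.
  reduce S modulo (g_1, g_2, r, m_4):
  remainder 7/4q - 7/4 ≠ 0; add m_5 = 7/4q - 7/4 to the basis.

S(r,m_4): lcm = pq. S = 5q^2 + q - 7/4.
  reduce S modulo (g_1, g_2, r, m_4, m_5):
  remainder 17/4 ≠ 0; add m_6 = 17/4 to the basis.

The other S-polynomials (S(g_1,g_2), S(g_1,m_4), S(g_2,m_4), S(g_1,m_5), S(g_2,m_5), S(r,m_5), S(m_4,m_5), S(g_1,m_6), S(g_2,m_6), S(r,m_6), S(m_4,m_6), S(m_5,m_6)) all reduce to 0 modulo the current basis, so we have a Gröbner basis.
Inter-reduce: drop elements whose leading term is divisible by another's, tail-reduce, and make monic.
Reduced Gröbner basis: {1}.
The reduced Gröbner basis of I + (h) is {1}: the ideal is the whole ring, so the enlarged system has no common solution — adjoining h is inconsistent.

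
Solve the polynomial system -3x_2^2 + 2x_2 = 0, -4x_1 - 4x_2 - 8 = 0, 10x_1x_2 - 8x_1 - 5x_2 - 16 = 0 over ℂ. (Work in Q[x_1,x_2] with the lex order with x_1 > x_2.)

{(-2, 0)}

Compute a lex Gröbner basis by Buchberger's algorithm.
f_1 = -3x_2^2 + 2x_2, LT = x_2^2.
f_2 = -4x_1 - 4x_2 - 8, LT = x_1.
f_3 = 10x_1x_2 - 8x_1 - 5x_2 - 16, LT = x_1x_2.

S(f_1,f_2): leading monomials are coprime, so the S-polynomial reduces to 0 (Buchberger's first criterion).
S(f_1,f_3): lcm = x_1x_2^2. S = 2/15x_1x_2 + 1/2x_2^2 + 8/5x_2.
  leading term x_1x_2: subtract (-1/30x_2)·f_2 from 2/15x_1x_2 + 1/2x_2^2 + 8/5x_2 → 11/30x_2^2 + 4/3x_2
  leading term x_2^2: subtract (-11/90)·f_1 from 11/30x_2^2 + 4/3x_2 → 71/45x_2
  leading term x_2: no divisor's leading term divides it; move 71/45x_2 to the remainder.
  remainder 71/45x_2 ≠ 0; add h_4 = 71/45x_2 to the basis.

S(f_2,f_3): lcm = x_1x_2. S = 4/5x_1 + x_2^2 + 5/2x_2 + 8/5.
  leading term x_1: subtract (-1/5)·f_2 from 4/5x_1 + x_2^2 + 5/2x_2 + 8/5 → x_2^2 + 17/10x_2
  leading term x_2^2: subtract (-1/3)·f_1 from x_2^2 + 17/10x_2 → 71/30x_2
  leading term x_2: subtract (3/2)·h_4 from 71/30x_2 → 0
  remainder 0.

S(f_1,h_4): lcm = x_2^2. S = -2/3x_2.
  leading term x_2: subtract (-30/71)·h_4 from -2/3x_2 → 0
  remainder 0.

S(f_2,h_4): leading monomials are coprime, so the S-polynomial reduces to 0 (Buchberger's first criterion).
S(f_3,h_4): lcm = x_1x_2. S = -4/5x_1 - 1/2x_2 - 8/5.
  leading term x_1: subtract (1/5)·f_2 from -4/5x_1 - 1/2x_2 - 8/5 → 3/10x_2
  leading term x_2: subtract (27/142)·h_4 from 3/10x_2 → 0
  remainder 0.

Every S-polynomial of the final basis reduces to 0, so we have a Gröbner basis.
Inter-reduce: drop elements whose leading term is divisible by another's, tail-reduce, and make monic.
Reduced Gröbner basis: {x_1 + 2, x_2}.

Elimination: the polynomial x_2 lies in the elimination ideal for x_2, so x_2 ∈ {0}. For each such x_2, the remaining basis elements (now univariate) give the rest of the solution.
  x_2 = 0: the earlier basis element becomes x_1 + 2 = 0, giving x_1 = -2 — point (-2, 0).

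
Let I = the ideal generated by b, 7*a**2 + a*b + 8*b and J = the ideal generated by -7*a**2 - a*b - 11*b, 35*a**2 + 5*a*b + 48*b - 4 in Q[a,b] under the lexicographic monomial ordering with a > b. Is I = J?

For a fixed monomial order, each ideal has a unique reduced Gröbner basis; comparing bases decides equality.
Buchberger on the first generating set:
f_1 = b, LT = b.
f_2 = 7*a**2 + a*b + 8*b, LT = a**2.

The S-polynomials (S(f_1,f_2)) all reduce to 0 modulo the current basis, so we have a Gröbner basis.
Inter-reduce: drop elements whose leading term is divisible by another's, tail-reduce, and make monic.
Reduced Gröbner basis: {a**2, b}.

Buchberger on the second generating set:
h_1 = -7*a**2 - a*b - 11*b, LT = a**2.
h_2 = 35*a**2 + 5*a*b + 48*b - 4, LT = a**2.

S(h_1,h_2): lcm = a**2. S = 1/5*b + 4/35.
  leading term b: no divisor's leading term divides it; move 1/5*b to the remainder.
  leading term 1: no divisor's leading term divides it; move 4/35 to the remainder.
  remainder 1/5*b + 4/35 ≠ 0; add k_3 = 1/5*b + 4/35 to the basis.

The other S-polynomials (S(h_1,k_3), S(h_2,k_3)) all reduce to 0 modulo the current basis, so we have a Gröbner basis.
Inter-reduce: drop elements whose leading term is divisible by another's, tail-reduce, and make monic.
Reduced Gröbner basis: {a**2 - 4/49*a - 44/49, b + 4/7}.

The bases are distinct; the ideals are different.
The same test decides containment: I ⊆ J iff every generator of I reduces to 0 modulo a Gröbner basis of J.

No, the ideals differ.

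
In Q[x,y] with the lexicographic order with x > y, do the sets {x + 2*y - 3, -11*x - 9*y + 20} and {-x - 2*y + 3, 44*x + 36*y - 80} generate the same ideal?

For a fixed monomial order, each ideal has a unique reduced Gröbner basis; comparing bases decides equality.
Buchberger on the first generating set:
f_1 = x + 2*y - 3, LT = x.
f_2 = -11*x - 9*y + 20, LT = x.

S(f_1,f_2): lcm = x. S = 13/11*y - 13/11.
  leading term y: no divisor's leading term divides it; move 13/11*y to the remainder.
  leading term 1: no divisor's leading term divides it; move -13/11 to the remainder.
  remainder 13/11*y - 13/11 ≠ 0; add g_3 = 13/11*y - 13/11 to the basis.

The other S-polynomials (S(f_1,g_3), S(f_2,g_3)) all reduce to 0 modulo the current basis, so we have a Gröbner basis.
Inter-reduce: drop elements whose leading term is divisible by another's, tail-reduce, and make monic.
Reduced Gröbner basis: {x - 1, y - 1}.

Buchberger on the second generating set:
h_1 = -x - 2*y + 3, LT = x.
h_2 = 44*x + 36*y - 80, LT = x.

S(h_1,h_2): lcm = x. S = 13/11*y - 13/11.
  leading term y: no divisor's leading term divides it; move 13/11*y to the remainder.
  leading term 1: no divisor's leading term divides it; move -13/11 to the remainder.
  remainder 13/11*y - 13/11 ≠ 0; add k_3 = 13/11*y - 13/11 to the basis.

The other S-polynomials (S(h_1,k_3), S(h_2,k_3)) all reduce to 0 modulo the current basis, so we have a Gröbner basis.
Inter-reduce: drop elements whose leading term is divisible by another's, tail-reduce, and make monic.
Reduced Gröbner basis: {x - 1, y - 1}.

These coincide, so the ideals are equal.

Yes, the ideals are equal.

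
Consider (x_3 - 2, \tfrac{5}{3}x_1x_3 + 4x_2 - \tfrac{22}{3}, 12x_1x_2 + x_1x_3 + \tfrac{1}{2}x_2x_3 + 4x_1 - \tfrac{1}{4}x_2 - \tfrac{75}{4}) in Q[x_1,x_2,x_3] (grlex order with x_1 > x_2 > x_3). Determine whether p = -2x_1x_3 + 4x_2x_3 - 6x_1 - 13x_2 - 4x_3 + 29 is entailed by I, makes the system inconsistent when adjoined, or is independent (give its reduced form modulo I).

First compute the reduced Gröbner basis of I by Buchberger's algorithm.
f_1 = x_3 - 2, LT = x_3.
f_2 = \tfrac{5}{3}x_1x_3 + 4x_2 - \tfrac{22}{3}, LT = x_1x_3.
f_3 = 12x_1x_2 + x_1x_3 + \tfrac{1}{2}x_2x_3 + 4x_1 - \tfrac{1}{4}x_2 - \tfrac{75}{4}, LT = x_1x_2.

S(f_1,f_2): lcm = x_1x_3. S = -2x_1 - \tfrac{12}{5}x_2 + \tfrac{22}{5}.
  leading term x_1: no divisor's leading term divides it; move -2x_1 to the remainder.
  leading term x_2: no divisor's leading term divides it; move -\tfrac{12}{5}x_2 to the remainder.
  leading term 1: no divisor's leading term divides it; move \tfrac{22}{5} to the remainder.
  remainder -2x_1 - \tfrac{12}{5}x_2 + \tfrac{22}{5} ≠ 0; add h_4 = -2x_1 - \tfrac{12}{5}x_2 + \tfrac{22}{5} to the basis.

S(f_2,f_3): lcm = x_1x_2x_3. S = -\tfrac{1}{12}x_1x_3^{2} - \tfrac{1}{24}x_2x_3^{2} - \tfrac{1}{3}x_1x_3 + \tfrac{12}{5}x_2^{2} + \tfrac{1}{48}x_2x_3 - \tfrac{22}{5}x_2 + \tfrac{25}{16}x_3.
  leading term x_1x_3^{2}: subtract (-\tfrac{1}{12}x_1x_3)·f_1 from -\tfrac{1}{12}x_1x_3^{2} - \tfrac{1}{24}x_2x_3^{2} - \tfrac{1}{3}x_1x_3 + \tfrac{12}{5}x_2^{2} + \tfrac{1}{48}x_2x_3 - \tfrac{22}{5}x_2 + \tfrac{25}{16}x_3 → -\tfrac{1}{24}x_2x_3^{2} - \tfrac{1}{2}x_1x_3 + \tfrac{12}{5}x_2^{2} + \tfrac{1}{48}x_2x_3 - \tfrac{22}{5}x_2 + \tfrac{25}{16}x_3
  leading term x_2x_3^{2}: subtract (-\tfrac{1}{24}x_2x_3)·f_1 from -\tfrac{1}{24}x_2x_3^{2} - \tfrac{1}{2}x_1x_3 + \tfrac{12}{5}x_2^{2} + \tfrac{1}{48}x_2x_3 - \tfrac{22}{5}x_2 + \tfrac{25}{16}x_3 → -\tfrac{1}{2}x_1x_3 + \tfrac{12}{5}x_2^{2} - \tfrac{1}{16}x_2x_3 - \tfrac{22}{5}x_2 + \tfrac{25}{16}x_3
  leading term x_1x_3: subtract (-\tfrac{1}{2}x_1)·f_1 from -\tfrac{1}{2}x_1x_3 + \tfrac{12}{5}x_2^{2} - \tfrac{1}{16}x_2x_3 - \tfrac{22}{5}x_2 + \tfrac{25}{16}x_3 → \tfrac{12}{5}x_2^{2} - \tfrac{1}{16}x_2x_3 - x_1 - \tfrac{22}{5}x_2 + \tfrac{25}{16}x_3
  leading term x_2^{2}: no divisor's leading term divides it; move \tfrac{12}{5}x_2^{2} to the remainder.
  leading term x_2x_3: subtract (-\tfrac{1}{16}x_2)·f_1 from -\tfrac{1}{16}x_2x_3 - x_1 - \tfrac{22}{5}x_2 + \tfrac{25}{16}x_3 → -x_1 - \tfrac{181}{40}x_2 + \tfrac{25}{16}x_3
  leading term x_1: subtract (\tfrac{1}{2})·h_4 from -x_1 - \tfrac{181}{40}x_2 + \tfrac{25}{16}x_3 → -\tfrac{133}{40}x_2 + \tfrac{25}{16}x_3 - \tfrac{11}{5}
  leading term x_2: no divisor's leading term divides it; move -\tfrac{133}{40}x_2 to the remainder.
  leading term x_3: subtract (\tfrac{25}{16})·f_1 from \tfrac{25}{16}x_3 - \tfrac{11}{5} → \tfrac{37}{40}
  leading term 1: no divisor's leading term divides it; move \tfrac{37}{40} to the remainder.
  remainder \tfrac{12}{5}x_2^{2} - \tfrac{133}{40}x_2 + \tfrac{37}{40} ≠ 0; add h_5 = \tfrac{12}{5}x_2^{2} - \tfrac{133}{40}x_2 + \tfrac{37}{40} to the basis.

The other S-polynomials (S(f_1,f_3), S(f_1,h_4), S(f_2,h_4), S(f_3,h_4), S(f_1,h_5), S(f_2,h_5), S(f_3,h_5), S(h_4,h_5)) all reduce to 0 modulo the current basis, so we have a Gröbner basis.
Inter-reduce: drop elements whose leading term is divisible by another's, tail-reduce, and make monic.
Reduced Gröbner basis: {x_2^{2} - \tfrac{133}{96}x_2 + \tfrac{37}{96}, x_1 + \tfrac{6}{5}x_2 - \tfrac{11}{5}, x_3 - 2}.
Label its elements g_1 = x_2^{2} - \tfrac{133}{96}x_2 + \tfrac{37}{96}, g_2 = x_1 + \tfrac{6}{5}x_2 - \tfrac{11}{5}, g_3 = x_3 - 2.

Reduce p = -2x_1x_3 + 4x_2x_3 - 6x_1 - 13x_2 - 4x_3 + 29 modulo G:
  leading term x_1x_3: subtract (-2x_3)·g_2 from -2x_1x_3 + 4x_2x_3 - 6x_1 - 13x_2 - 4x_3 + 29 → \tfrac{32}{5}x_2x_3 - 6x_1 - 13x_2 - \tfrac{42}{5}x_3 + 29
  leading term x_2x_3: subtract (\tfrac{32}{5}x_2)·g_3 from \tfrac{32}{5}x_2x_3 - 6x_1 - 13x_2 - \tfrac{42}{5}x_3 + 29 → -6x_1 - \tfrac{1}{5}x_2 - \tfrac{42}{5}x_3 + 29
  leading term x_1: subtract (-6)·g_2 from -6x_1 - \tfrac{1}{5}x_2 - \tfrac{42}{5}x_3 + 29 → 7x_2 - \tfrac{42}{5}x_3 + \tfrac{79}{5}
  leading term x_2: no divisor's leading term divides it; move 7x_2 to the remainder.
  leading term x_3: subtract (-\tfrac{42}{5})·g_3 from -\tfrac{42}{5}x_3 + \tfrac{79}{5} → -1
  leading term 1: no divisor's leading term divides it; move -1 to the remainder.
  normal form = 7x_2 - 1.
The normal form is nonzero, so p ∉ I. Since p minus its normal form lies in I, I + (p) = I + (r) where r = 7x_2 - 1; decide whether this ideal is the whole ring.
Run Buchberger on G together with r (pairs among the g_i already reduce to 0 since G is a Gröbner basis):
g_1 = x_2^{2} - \tfrac{133}{96}x_2 + \tfrac{37}{96}, LT = x_2^{2}.
g_2 = x_1 + \tfrac{6}{5}x_2 - \tfrac{11}{5}, LT = x_1.
g_3 = x_3 - 2, LT = x_3.
r = 7x_2 - 1, LT = x_2.

S(g_1,r): lcm = x_2^{2}. S = -\tfrac{835}{672}x_2 + \tfrac{37}{96}.
  leading term x_2: subtract (-\tfrac{835}{4704})·r from -\tfrac{835}{672}x_2 + \tfrac{37}{96} → \tfrac{163}{784}
  leading term 1: no divisor's leading term divides it; move \tfrac{163}{784} to the remainder.
  remainder \tfrac{163}{784} ≠ 0; add m_5 = \tfrac{163}{784} to the basis.

The other S-polynomials (S(g_1,g_2), S(g_1,g_3), S(g_2,g_3), S(g_2,r), S(g_3,r), S(g_1,m_5), S(g_2,m_5), S(g_3,m_5), S(r,m_5)) all reduce to 0 modulo the current basis, so we have a Gröbner basis.
Inter-reduce: drop elements whose leading term is divisible by another's, tail-reduce, and make monic.
Reduced Gröbner basis: {1}.
The reduced Gröbner basis of I + (p) is {1}: the ideal is the whole ring, so the enlarged system has no common solution — adjoining p is inconsistent.

Ideal membership is decidable via reduction modulo a Gröbner basis.

Adjoining -2x_1x_3 + 4x_2x_3 - 6x_1 - 13x_2 - 4x_3 + 29 makes the ideal the whole ring: the system is inconsistent.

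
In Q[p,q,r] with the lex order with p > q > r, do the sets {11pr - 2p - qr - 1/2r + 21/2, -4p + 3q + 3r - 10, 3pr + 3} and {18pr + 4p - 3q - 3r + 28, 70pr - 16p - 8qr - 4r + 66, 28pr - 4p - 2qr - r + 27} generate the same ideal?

Yes, the ideals are equal.

For a fixed monomial order, each ideal has a unique reduced Gröbner basis; comparing bases decides equality.
Buchberger on the first generating set:
f_1 = 11pr - 2p - qr - 1/2r + 21/2, LT = pr.
f_2 = -4p + 3q + 3r - 10, LT = p.
f_3 = 3pr + 3, LT = pr.

S(f_1,f_2): lcm = pr. S = -2/11p + 29/44qr + 3/4r^2 - 28/11r + 21/22.
  leading term p: subtract (1/22)·f_2 from -2/11p + 29/44qr + 3/4r^2 - 28/11r + 21/22 → 29/44qr - 3/22q + 3/4r^2 - 59/22r + 31/22
  leading term qr: no divisor's leading term divides it; move 29/44qr to the remainder.
  leading term q: no divisor's leading term divides it; move -3/22q to the remainder.
  leading term r^2: no divisor's leading term divides it; move 3/4r^2 to the remainder.
  leading term r: no divisor's leading term divides it; move -59/22r to the remainder.
  leading term 1: no divisor's leading term divides it; move 31/22 to the remainder.
  remainder 29/44qr - 3/22q + 3/4r^2 - 59/22r + 31/22 ≠ 0; add g_4 = 29/44qr - 3/22q + 3/4r^2 - 59/22r + 31/22 to the basis.

S(f_1,f_3): lcm = pr. S = -2/11p - 1/11qr - 1/22r - 1/22.
  leading term p: subtract (1/22)·f_2 from -2/11p - 1/11qr - 1/22r - 1/22 → -1/11qr - 3/22q - 2/11r + 9/22
  leading term qr: subtract (-4/29)·g_4 from -1/11qr - 3/22q - 2/11r + 9/22 → -9/58q + 3/29r^2 - 16/29r + 35/58
  leading term q: no divisor's leading term divides it; move -9/58q to the remainder.
  leading term r^2: no divisor's leading term divides it; move 3/29r^2 to the remainder.
  leading term r: no divisor's leading term divides it; move -16/29r to the remainder.
  leading term 1: no divisor's leading term divides it; move 35/58 to the remainder.
  remainder -9/58q + 3/29r^2 - 16/29r + 35/58 ≠ 0; add g_5 = -9/58q + 3/29r^2 - 16/29r + 35/58 to the basis.

S(g_4,g_5): lcm = qr. S = -6/29q + 2/3r^3 - 631/261r^2 - 47/261r + 62/29.
  leading term q: subtract (4/3)·g_5 from -6/29q + 2/3r^3 - 631/261r^2 - 47/261r + 62/29 → 2/3r^3 - 23/9r^2 + 5/9r + 4/3
  leading term r^3: no divisor's leading term divides it; move 2/3r^3 to the remainder.
  leading term r^2: no divisor's leading term divides it; move -23/9r^2 to the remainder.
  leading term r: no divisor's leading term divides it; move 5/9r to the remainder.
  leading term 1: no divisor's leading term divides it; move 4/3 to the remainder.
  remainder 2/3r^3 - 23/9r^2 + 5/9r + 4/3 ≠ 0; add g_6 = 2/3r^3 - 23/9r^2 + 5/9r + 4/3 to the basis.

The other S-polynomials (S(f_2,f_3), S(f_1,g_4), S(f_2,g_4), S(f_3,g_4), S(f_1,g_5), S(f_2,g_5), S(f_3,g_5), S(f_1,g_6), S(f_2,g_6), S(f_3,g_6), S(g_4,g_6), S(g_5,g_6)) all reduce to 0 modulo the current basis, so we have a Gröbner basis.
Inter-reduce: drop elements whose leading term is divisible by another's, tail-reduce, and make monic.
Reduced Gröbner basis: {p - 1/2r^2 + 23/12r - 5/12, q - 2/3r^2 + 32/9r - 35/9, r^3 - 23/6r^2 + 5/6r + 2}.

Buchberger on the second generating set:
h_1 = 18pr + 4p - 3q - 3r + 28, LT = pr.
h_2 = 70pr - 16p - 8qr - 4r + 66, LT = pr.
h_3 = 28pr - 4p - 2qr - r + 27, LT = pr.

S(h_1,h_2): lcm = pr. S = 142/315p + 4/35qr - 1/6q - 23/210r + 193/315.
  leading term p: no divisor's leading term divides it; move 142/315p to the remainder.
  leading term qr: no divisor's leading term divides it; move 4/35qr to the remainder.
  leading term q: no divisor's leading term divides it; move -1/6q to the remainder.
  leading term r: no divisor's leading term divides it; move -23/210r to the remainder.
  leading term 1: no divisor's leading term divides it; move 193/315 to the remainder.
  remainder 142/315p + 4/35qr - 1/6q - 23/210r + 193/315 ≠ 0; add k_4 = 142/315p + 4/35qr - 1/6q - 23/210r + 193/315 to the basis.

S(h_1,h_3): lcm = pr. S = 23/63p + 1/14qr - 1/6q - 11/84r + 149/252.
  leading term p: subtract (115/142)·k_4 from 23/63p + 1/14qr - 1/6q - 11/84r + 149/252 → -3/142qr - 9/284q - 3/71r + 27/284
  leading term qr: no divisor's leading term divides it; move -3/142qr to the remainder.
  leading term q: no divisor's leading term divides it; move -9/284q to the remainder.
  leading term r: no divisor's leading term divides it; move -3/71r to the remainder.
  leading term 1: no divisor's leading term divides it; move 27/284 to the remainder.
  remainder -3/142qr - 9/284q - 3/71r + 27/284 ≠ 0; add k_5 = -3/142qr - 9/284q - 3/71r + 27/284 to the basis.

S(h_1,k_4): lcm = pr. S = 2/9p - 18/71qr^2 + 105/284qr - 1/6q + 69/284r^2 - 325/213r + 14/9.
  leading term p: subtract (35/71)·k_4 from 2/9p - 18/71qr^2 + 105/284qr - 1/6q + 69/284r^2 - 325/213r + 14/9 → -18/71qr^2 + 89/284qr - 6/71q + 69/284r^2 - 209/142r + 89/71
  leading term qr^2: subtract (12r)·k_5 from -18/71qr^2 + 89/284qr - 6/71q + 69/284r^2 - 209/142r + 89/71 → 197/284qr - 6/71q + 3/4r^2 - 371/142r + 89/71
  leading term qr: subtract (-197/6)·k_5 from 197/284qr - 6/71q + 3/4r^2 - 371/142r + 89/71 → -9/8q + 3/4r^2 - 4r + 35/8
  leading term q: no divisor's leading term divides it; move -9/8q to the remainder.
  leading term r^2: no divisor's leading term divides it; move 3/4r^2 to the remainder.
  leading term r: no divisor's leading term divides it; move -4r to the remainder.
  leading term 1: no divisor's leading term divides it; move 35/8 to the remainder.
  remainder -9/8q + 3/4r^2 - 4r + 35/8 ≠ 0; add k_6 = -9/8q + 3/4r^2 - 4r + 35/8 to the basis.

S(k_5,k_6): lcm = qr. S = 3/2q + 2/3r^3 - 32/9r^2 + 53/9r - 9/2.
  leading term q: subtract (-4/3)·k_6 from 3/2q + 2/3r^3 - 32/9r^2 + 53/9r - 9/2 → 2/3r^3 - 23/9r^2 + 5/9r + 4/3
  leading term r^3: no divisor's leading term divides it; move 2/3r^3 to the remainder.
  leading term r^2: no divisor's leading term divides it; move -23/9r^2 to the remainder.
  leading term r: no divisor's leading term divides it; move 5/9r to the remainder.
  leading term 1: no divisor's leading term divides it; move 4/3 to the remainder.
  remainder 2/3r^3 - 23/9r^2 + 5/9r + 4/3 ≠ 0; add k_7 = 2/3r^3 - 23/9r^2 + 5/9r + 4/3 to the basis.

The other S-polynomials (S(h_2,h_3), S(h_2,k_4), S(h_3,k_4), S(h_1,k_5), S(h_2,k_5), S(h_3,k_5), S(k_4,k_5), S(h_1,k_6), S(h_2,k_6), S(h_3,k_6), S(k_4,k_6), S(h_1,k_7), S(h_2,k_7), S(h_3,k_7), S(k_4,k_7), S(k_5,k_7), S(k_6,k_7)) all reduce to 0 modulo the current basis, so we have a Gröbner basis.
Inter-reduce: drop elements whose leading term is divisible by another's, tail-reduce, and make monic.
Reduced Gröbner basis: {p - 1/2r^2 + 23/12r - 5/12, q - 2/3r^2 + 32/9r - 35/9, r^3 - 23/6r^2 + 5/6r + 2}.

The two bases agree; hence the ideals are identical.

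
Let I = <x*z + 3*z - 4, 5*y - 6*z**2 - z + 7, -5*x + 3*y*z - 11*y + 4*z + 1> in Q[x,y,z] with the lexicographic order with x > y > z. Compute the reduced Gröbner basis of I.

G = {x - 18/25*z**3 + 63/25*z**2 + 12/25*z - 82/25, y - 6/5*z**2 - 1/5*z + 7/5, z**4 - 7/2*z**3 - 2/3*z**2 + 157/18*z - 50/9}

f_1 = x*z + 3*z - 4, LT = x*z.
f_2 = 5*y - 6*z**2 - z + 7, LT = y.
f_3 = -5*x + 3*y*z - 11*y + 4*z + 1, LT = x.

S(f_1,f_3): lcm = x*z. S = 3/5*y*z**2 - 11/5*y*z + 4/5*z**2 + 16/5*z - 4.
  leading term y*z**2: subtract (3/25*z**2)·f_2 from 3/5*y*z**2 - 11/5*y*z + 4/5*z**2 + 16/5*z - 4 → -11/5*y*z + 18/25*z**4 + 3/25*z**3 - 1/25*z**2 + 16/5*z - 4
  leading term y*z: subtract (-11/25*z)·f_2 from -11/5*y*z + 18/25*z**4 + 3/25*z**3 - 1/25*z**2 + 16/5*z - 4 → 18/25*z**4 - 63/25*z**3 - 12/25*z**2 + 157/25*z - 4
  leading term z**4: no divisor's leading term divides it; move 18/25*z**4 to the remainder.
  leading term z**3: no divisor's leading term divides it; move -63/25*z**3 to the remainder.
  leading term z**2: no divisor's leading term divides it; move -12/25*z**2 to the remainder.
  leading term z: no divisor's leading term divides it; move 157/25*z to the remainder.
  leading term 1: no divisor's leading term divides it; move -4 to the remainder.
  remainder 18/25*z**4 - 63/25*z**3 - 12/25*z**2 + 157/25*z - 4 ≠ 0; add g_4 = 18/25*z**4 - 63/25*z**3 - 12/25*z**2 + 157/25*z - 4 to the basis.

The other S-polynomials (S(f_1,f_2), S(f_2,f_3), S(f_1,g_4), S(f_2,g_4), S(f_3,g_4)) all reduce to 0 modulo the current basis, so we have a Gröbner basis.
Inter-reduce: drop elements whose leading term is divisible by another's, tail-reduce, and make monic.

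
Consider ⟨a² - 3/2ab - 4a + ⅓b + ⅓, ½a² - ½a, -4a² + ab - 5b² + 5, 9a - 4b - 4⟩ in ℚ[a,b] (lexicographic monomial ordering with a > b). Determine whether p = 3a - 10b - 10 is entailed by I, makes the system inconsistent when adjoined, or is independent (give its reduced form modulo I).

3a - 10b - 10 lies in I (it reduces to 0).

First compute the reduced Gröbner basis of I by Buchberger's algorithm.
f_1 = a² - 3/2ab - 4a + ⅓b + ⅓, LT = a².
f_2 = ½a² - ½a, LT = a².
f_3 = -4a² + ab - 5b² + 5, LT = a².
f_4 = 9a - 4b - 4, LT = a.

S(f_1,f_2): lcm = a². S = -3/2ab - 3a + ⅓b + ⅓.
  leading term ab: subtract (-⅙b)·f_4 from -3/2ab - 3a + ⅓b + ⅓ → -3a - ⅔b² - ⅓b + ⅓
  leading term a: subtract (-⅓)·f_4 from -3a - ⅔b² - ⅓b + ⅓ → -⅔b² - 5/3b - 1
  leading term b²: no divisor's leading term divides it; move -⅔b² to the remainder.
  leading term b: no divisor's leading term divides it; move -5/3b to the remainder.
  leading term 1: no divisor's leading term divides it; move -1 to the remainder.
  remainder -⅔b² - 5/3b - 1 ≠ 0; add h_5 = -⅔b² - 5/3b - 1 to the basis.

S(f_1,f_3): lcm = a². S = -5/4ab - 4a - 5/4b² + ⅓b + 19/12.
  leading term ab: subtract (-5/36b)·f_4 from -5/4ab - 4a - 5/4b² + ⅓b + 19/12 → -4a - 65/36b² - 2/9b + 19/12
  leading term a: subtract (-4/9)·f_4 from -4a - 65/36b² - 2/9b + 19/12 → -65/36b² - 2b - 7/36
  leading term b²: subtract (65/24)·h_5 from -65/36b² - 2b - 7/36 → 181/72b + 181/72
  leading term b: no divisor's leading term divides it; move 181/72b to the remainder.
  leading term 1: no divisor's leading term divides it; move 181/72 to the remainder.
  remainder 181/72b + 181/72 ≠ 0; add h_6 = 181/72b + 181/72 to the basis.

The other S-polynomials (S(f_1,f_4), S(f_2,f_3), S(f_2,f_4), S(f_3,f_4), S(f_1,h_5), S(f_2,h_5), S(f_3,h_5), S(f_4,h_5), S(f_1,h_6), S(f_2,h_6), S(f_3,h_6), S(f_4,h_6), S(h_5,h_6)) all reduce to 0 modulo the current basis, so we have a Gröbner basis.
Inter-reduce: drop elements whose leading term is divisible by another's, tail-reduce, and make monic.
Reduced Gröbner basis: {a, b + 1}.
Label its elements g_1 = a, g_2 = b + 1.

Reduce p = 3a - 10b - 10 modulo G:
  leading term a: subtract (3)·g_1 from 3a - 10b - 10 → -10b - 10
  leading term b: subtract (-10)·g_2 from -10b - 10 → 0
  normal form = 0.
Since the normal form is 0, p ∈ I.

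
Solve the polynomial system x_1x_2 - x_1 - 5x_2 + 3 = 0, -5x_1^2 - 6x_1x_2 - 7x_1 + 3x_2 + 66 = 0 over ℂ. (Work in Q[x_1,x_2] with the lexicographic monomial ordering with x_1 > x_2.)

Compute a lex Gröbner basis by Buchberger's algorithm.
f_1 = x_1x_2 - x_1 - 5x_2 + 3, LT = x_1x_2.
f_2 = -5x_1^2 - 6x_1x_2 - 7x_1 + 3x_2 + 66, LT = x_1^2.

S(f_1,f_2): lcm = x_1^2x_2. S = -x_1^2 - 6/5x_1x_2^2 - 32/5x_1x_2 + 3x_1 + 3/5x_2^2 + 66/5x_2.
  reduce S modulo (f_1, f_2):
  remainder -2x_1 - 27/5x_2^2 - 79/5x_2 + 6 ≠ 0; add h_3 = -2x_1 - 27/5x_2^2 - 79/5x_2 + 6 to the basis.

S(f_1,h_3): lcm = x_1x_2. S = -x_1 - 27/10x_2^3 - 79/10x_2^2 - 2x_2 + 3.
  reduce S modulo (f_1, f_2, h_3):
  remainder -27/10x_2^3 - 26/5x_2^2 + 59/10x_2 ≠ 0; add h_4 = -27/10x_2^3 - 26/5x_2^2 + 59/10x_2 to the basis.

The other S-polynomials (S(f_2,h_3), S(f_1,h_4), S(f_2,h_4), S(h_3,h_4)) all reduce to 0 modulo the current basis, so we have a Gröbner basis.
Inter-reduce: drop elements whose leading term is divisible by another's, tail-reduce, and make monic.
Reduced Gröbner basis: {x_1 + 27/10x_2^2 + 79/10x_2 - 3, x_2^3 + 52/27x_2^2 - 59/27x_2}.

A lex Gröbner basis eliminates variables successively. Here x_2^3 + 52/27x_2^2 - 59/27x_2 depends only on x_2, with roots {0, -26/27 + sqrt(2269)/27, -sqrt(2269)/27 - 26/27}; lifting each root through the earlier basis elements recovers the full solutions.
  x_2 = 0: the earlier basis element becomes x_1 - 3 = 0, giving x_1 = 3 — point (3, 0).
  x_2 = -26/27 + sqrt(2269)/27: the earlier basis element becomes x_1 + 3/10 + sqrt(2269)/10 = 0, giving x_1 = -sqrt(2269)/10 - 3/10 — point (-sqrt(2269)/10 - 3/10, -26/27 + sqrt(2269)/27).
  x_2 = -sqrt(2269)/27 - 26/27: the earlier basis element becomes x_1 - sqrt(2269)/10 + 3/10 = 0, giving x_1 = -3/10 + sqrt(2269)/10 — point (-3/10 + sqrt(2269)/10, -sqrt(2269)/27 - 26/27).

{(3, 0), (-sqrt(2269)/10 - 3/10, -26/27 + sqrt(2269)/27), (-3/10 + sqrt(2269)/10, -sqrt(2269)/27 - 26/27)}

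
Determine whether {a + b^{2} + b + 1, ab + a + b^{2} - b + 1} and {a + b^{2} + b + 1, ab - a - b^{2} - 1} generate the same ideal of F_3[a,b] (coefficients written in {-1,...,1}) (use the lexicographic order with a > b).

Equality of ideals is decidable: compute both reduced Gröbner bases (unique for the ordering) and check whether they agree.
Buchberger on the first generating set:
f_1 = a + b^{2} + b + 1, LT = a.
f_2 = ab + a + b^{2} - b + 1, LT = ab.

S(f_1,f_2): lcm = ab. S = -a + b^{3} - b - 1.
  leading term a: subtract (-1)·f_1 from -a + b^{3} - b - 1 → b^{3} + b^{2}
  leading term b^{3}: no divisor's leading term divides it; move b^{3} to the remainder.
  leading term b^{2}: no divisor's leading term divides it; move b^{2} to the remainder.
  remainder b^{3} + b^{2} ≠ 0; add g_3 = b^{3} + b^{2} to the basis.

S(f_1,g_3): leading monomials are coprime, so the S-polynomial reduces to 0 (Buchberger's first criterion).
S(f_2,g_3): lcm = ab^{3}. S = b^{4} - b^{3} + b^{2}.
  leading term b^{4}: subtract (b)·g_3 from b^{4} - b^{3} + b^{2} → b^{3} + b^{2}
  leading term b^{3}: subtract (1)·g_3 from b^{3} + b^{2} → 0
  remainder 0.

Every S-polynomial of the final basis reduces to 0, so we have a Gröbner basis.
Inter-reduce: drop elements whose leading term is divisible by another's, tail-reduce, and make monic.
Reduced Gröbner basis: {a + b^{2} + b + 1, b^{3} + b^{2}}.

Buchberger on the second generating set:
h_1 = a + b^{2} + b + 1, LT = a.
h_2 = ab - a - b^{2} - 1, LT = ab.

S(h_1,h_2): lcm = ab. S = a + b^{3} - b^{2} + b + 1.
  leading term a: subtract (1)·h_1 from a + b^{3} - b^{2} + b + 1 → b^{3} + b^{2}
  leading term b^{3}: no divisor's leading term divides it; move b^{3} to the remainder.
  leading term b^{2}: no divisor's leading term divides it; move b^{2} to the remainder.
  remainder b^{3} + b^{2} ≠ 0; add k_3 = b^{3} + b^{2} to the basis.

S(h_1,k_3): leading monomials are coprime, so the S-polynomial reduces to 0 (Buchberger's first criterion).
S(h_2,k_3): lcm = ab^{3}. S = ab^{2} - b^{4} - b^{2}.
  leading term ab^{2}: subtract (b^{2})·h_1 from ab^{2} - b^{4} - b^{2} → b^{4} - b^{3} + b^{2}
  leading term b^{4}: subtract (b)·k_3 from b^{4} - b^{3} + b^{2} → b^{3} + b^{2}
  leading term b^{3}: subtract (1)·k_3 from b^{3} + b^{2} → 0
  remainder 0.

Every S-polynomial of the final basis reduces to 0, so we have a Gröbner basis.
Inter-reduce: drop elements whose leading term is divisible by another's, tail-reduce, and make monic.
Reduced Gröbner basis: {a + b^{2} + b + 1, b^{3} + b^{2}}.

These coincide, so the ideals are equal.

Yes, the ideals are equal.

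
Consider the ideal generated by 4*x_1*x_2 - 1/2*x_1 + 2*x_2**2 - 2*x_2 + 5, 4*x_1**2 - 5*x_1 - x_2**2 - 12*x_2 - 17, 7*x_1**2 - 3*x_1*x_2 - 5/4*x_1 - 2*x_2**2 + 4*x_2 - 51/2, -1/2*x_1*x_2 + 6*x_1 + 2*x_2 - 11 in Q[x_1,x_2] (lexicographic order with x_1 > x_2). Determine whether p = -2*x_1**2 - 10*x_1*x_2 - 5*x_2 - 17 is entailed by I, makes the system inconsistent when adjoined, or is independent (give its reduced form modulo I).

-2*x_1**2 - 10*x_1*x_2 - 5*x_2 - 17 lies in I (it reduces to 0).

First compute the reduced Gröbner basis of I by Buchberger's algorithm.
f_1 = 4*x_1*x_2 - 1/2*x_1 + 2*x_2**2 - 2*x_2 + 5, LT = x_1*x_2.
f_2 = 4*x_1**2 - 5*x_1 - x_2**2 - 12*x_2 - 17, LT = x_1**2.
f_3 = 7*x_1**2 - 3*x_1*x_2 - 5/4*x_1 - 2*x_2**2 + 4*x_2 - 51/2, LT = x_1**2.
f_4 = -1/2*x_1*x_2 + 6*x_1 + 2*x_2 - 11, LT = x_1*x_2.

S(f_1,f_2): lcm = x_1**2*x_2. S = -1/8*x_1**2 + 1/2*x_1*x_2**2 + 3/4*x_1*x_2 + 5/4*x_1 + 1/4*x_2**3 + 3*x_2**2 + 17/4*x_2.
  leading term x_1**2: subtract (-1/32)·f_2 from -1/8*x_1**2 + 1/2*x_1*x_2**2 + 3/4*x_1*x_2 + 5/4*x_1 + 1/4*x_2**3 + 3*x_2**2 + 17/4*x_2 → 1/2*x_1*x_2**2 + 3/4*x_1*x_2 + 35/32*x_1 + 1/4*x_2**3 + 95/32*x_2**2 + 31/8*x_2 - 17/32
  leading term x_1*x_2**2: subtract (1/8*x_2)·f_1 from 1/2*x_1*x_2**2 + 3/4*x_1*x_2 + 35/32*x_1 + 1/4*x_2**3 + 95/32*x_2**2 + 31/8*x_2 - 17/32 → 13/16*x_1*x_2 + 35/32*x_1 + 103/32*x_2**2 + 13/4*x_2 - 17/32
  leading term x_1*x_2: subtract (13/64)·f_1 from 13/16*x_1*x_2 + 35/32*x_1 + 103/32*x_2**2 + 13/4*x_2 - 17/32 → 153/128*x_1 + 45/16*x_2**2 + 117/32*x_2 - 99/64
  leading term x_1: no divisor's leading term divides it; move 153/128*x_1 to the remainder.
  leading term x_2**2: no divisor's leading term divides it; move 45/16*x_2**2 to the remainder.
  leading term x_2: no divisor's leading term divides it; move 117/32*x_2 to the remainder.
  leading term 1: no divisor's leading term divides it; move -99/64 to the remainder.
  remainder 153/128*x_1 + 45/16*x_2**2 + 117/32*x_2 - 99/64 ≠ 0; add h_5 = 153/128*x_1 + 45/16*x_2**2 + 117/32*x_2 - 99/64 to the basis.

S(f_1,f_3): lcm = x_1**2*x_2. S = -1/8*x_1**2 + 13/14*x_1*x_2**2 - 9/28*x_1*x_2 + 5/4*x_1 + 2/7*x_2**3 - 4/7*x_2**2 + 51/14*x_2.
  leading term x_1**2: subtract (-1/32)·f_2 from -1/8*x_1**2 + 13/14*x_1*x_2**2 - 9/28*x_1*x_2 + 5/4*x_1 + 2/7*x_2**3 - 4/7*x_2**2 + 51/14*x_2 → 13/14*x_1*x_2**2 - 9/28*x_1*x_2 + 35/32*x_1 + 2/7*x_2**3 - 135/224*x_2**2 + 183/56*x_2 - 17/32
  leading term x_1*x_2**2: subtract (13/56*x_2)·f_1 from 13/14*x_1*x_2**2 - 9/28*x_1*x_2 + 35/32*x_1 + 2/7*x_2**3 - 135/224*x_2**2 + 183/56*x_2 - 17/32 → -23/112*x_1*x_2 + 35/32*x_1 - 5/28*x_2**3 - 31/224*x_2**2 + 59/28*x_2 - 17/32
  leading term x_1*x_2: subtract (-23/448)·f_1 from -23/112*x_1*x_2 + 35/32*x_1 - 5/28*x_2**3 - 31/224*x_2**2 + 59/28*x_2 - 17/32 → 957/896*x_1 - 5/28*x_2**3 - 1/28*x_2**2 + 449/224*x_2 - 123/448
  leading term x_1: subtract (319/357)·h_5 from 957/896*x_1 - 5/28*x_2**3 - 1/28*x_2**2 + 449/224*x_2 - 123/448 → -5/28*x_2**3 - 4853/1904*x_2**2 - 601/476*x_2 + 2109/1904
  leading term x_2**3: no divisor's leading term divides it; move -5/28*x_2**3 to the remainder.
  leading term x_2**2: no divisor's leading term divides it; move -4853/1904*x_2**2 to the remainder.
  leading term x_2: no divisor's leading term divides it; move -601/476*x_2 to the remainder.
  leading term 1: no divisor's leading term divides it; move 2109/1904 to the remainder.
  remainder -5/28*x_2**3 - 4853/1904*x_2**2 - 601/476*x_2 + 2109/1904 ≠ 0; add h_6 = -5/28*x_2**3 - 4853/1904*x_2**2 - 601/476*x_2 + 2109/1904 to the basis.

S(f_1,f_4): lcm = x_1*x_2. S = 95/8*x_1 + 1/2*x_2**2 + 7/2*x_2 - 83/4.
  leading term x_1: subtract (1520/153)·h_5 from 95/8*x_1 + 1/2*x_2**2 + 7/2*x_2 - 83/4 → -933/34*x_2**2 - 558/17*x_2 - 183/34
  leading term x_2**2: no divisor's leading term divides it; move -933/34*x_2**2 to the remainder.
  leading term x_2: no divisor's leading term divides it; move -558/17*x_2 to the remainder.
  leading term 1: no divisor's leading term divides it; move -183/34 to the remainder.
  remainder -933/34*x_2**2 - 558/17*x_2 - 183/34 ≠ 0; add h_7 = -933/34*x_2**2 - 558/17*x_2 - 183/34 to the basis.

S(f_2,f_3): lcm = x_1**2. S = 3/7*x_1*x_2 - 15/14*x_1 + 1/28*x_2**2 - 25/7*x_2 - 17/28.
  leading term x_1*x_2: subtract (3/28)·f_1 from 3/7*x_1*x_2 - 15/14*x_1 + 1/28*x_2**2 - 25/7*x_2 - 17/28 → -57/56*x_1 - 5/28*x_2**2 - 47/14*x_2 - 8/7
  leading term x_1: subtract (-304/357)·h_5 from -57/56*x_1 - 5/28*x_2**2 - 47/14*x_2 - 8/7 → 1055/476*x_2**2 - 29/119*x_2 - 1171/476
  leading term x_2**2: subtract (-1055/13062)·h_7 from 1055/476*x_2**2 - 29/119*x_2 - 1171/476 → -6302/2177*x_2 - 6302/2177
  leading term x_2: no divisor's leading term divides it; move -6302/2177*x_2 to the remainder.
  leading term 1: no divisor's leading term divides it; move -6302/2177 to the remainder.
  remainder -6302/2177*x_2 - 6302/2177 ≠ 0; add h_8 = -6302/2177*x_2 - 6302/2177 to the basis.

The other S-polynomials (S(f_2,f_4), S(f_3,f_4), S(f_1,h_5), S(f_2,h_5), S(f_3,h_5), S(f_4,h_5), S(f_1,h_6), S(f_2,h_6), S(f_3,h_6), S(f_4,h_6), S(h_5,h_6), S(f_1,h_7), S(f_2,h_7), S(f_3,h_7), S(f_4,h_7), S(h_5,h_7), S(h_6,h_7), S(f_1,h_8), S(f_2,h_8), S(f_3,h_8), S(f_4,h_8), S(h_5,h_8), S(h_6,h_8), S(h_7,h_8)) all reduce to 0 modulo the current basis, so we have a Gröbner basis.
Inter-reduce: drop elements whose leading term is divisible by another's, tail-reduce, and make monic.
Reduced Gröbner basis: {x_1 - 2, x_2 + 1}.
Label its elements g_1 = x_1 - 2, g_2 = x_2 + 1.

Reduce p = -2*x_1**2 - 10*x_1*x_2 - 5*x_2 - 17 modulo G:
  leading term x_1**2: subtract (-2*x_1)·g_1 from -2*x_1**2 - 10*x_1*x_2 - 5*x_2 - 17 → -10*x_1*x_2 - 4*x_1 - 5*x_2 - 17
  leading term x_1*x_2: subtract (-10*x_2)·g_1 from -10*x_1*x_2 - 4*x_1 - 5*x_2 - 17 → -4*x_1 - 25*x_2 - 17
  leading term x_1: subtract (-4)·g_1 from -4*x_1 - 25*x_2 - 17 → -25*x_2 - 25
  leading term x_2: subtract (-25)·g_2 from -25*x_2 - 25 → 0
  normal form = 0.
Since the normal form is 0, p ∈ I.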